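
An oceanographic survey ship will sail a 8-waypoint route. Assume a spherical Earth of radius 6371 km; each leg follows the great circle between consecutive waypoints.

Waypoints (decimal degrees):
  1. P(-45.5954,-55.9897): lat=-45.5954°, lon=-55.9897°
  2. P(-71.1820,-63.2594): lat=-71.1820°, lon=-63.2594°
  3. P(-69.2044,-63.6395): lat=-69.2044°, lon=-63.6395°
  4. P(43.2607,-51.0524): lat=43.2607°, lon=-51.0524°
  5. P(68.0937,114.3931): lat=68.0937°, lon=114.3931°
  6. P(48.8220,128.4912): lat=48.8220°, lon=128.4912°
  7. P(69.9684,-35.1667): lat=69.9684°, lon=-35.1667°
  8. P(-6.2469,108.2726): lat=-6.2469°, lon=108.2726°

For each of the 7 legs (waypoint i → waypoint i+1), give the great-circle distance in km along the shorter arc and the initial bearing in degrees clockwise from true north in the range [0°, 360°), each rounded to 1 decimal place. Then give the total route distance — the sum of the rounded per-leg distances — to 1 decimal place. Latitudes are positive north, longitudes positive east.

Leg 1: dist=2871.7 km, bearing=185.4°
Leg 2: dist=220.4 km, bearing=356.1°
Leg 3: dist=12548.4 km, bearing=9.9°
Leg 4: dist=7573.3 km, bearing=5.8°
Leg 5: dist=2281.4 km, bearing=152.8°
Leg 6: dist=6739.8 km, bearing=353.6°
Leg 7: dist=12461.6 km, bearing=39.7°
Total: 44696.6 km

Leg 1: φ1=-0.7957899, φ2=-1.2423603, Δφ=-0.4465704, Δλ=-0.1268802 rad; a=sin²(Δφ/2)+cosφ1·cosφ2·sin²(Δλ/2)=0.0499403833; c=2·atan2(√a, √(1-a))=0.450753195; dist=6371·c=2871.749 ≈ 2871.7 km; running total=2871.7 km
Leg 1 bearing: y=sinΔλ·cosφ2=-0.04081715, x=cosφ1·sinφ2-sinφ1·cosφ2·cosΔλ=-0.43372725; θ=atan2(y, x)=-174.6239° <0 so +360° → 185.3761° ≈ 185.4°
Leg 2: φ1=-1.2423603, φ2=-1.2078446, Δφ=0.0345156, Δλ=-0.0066340 rad; a=sin²(Δφ/2)+cosφ1·cosφ2·sin²(Δλ/2)=0.0002990626; c=2·atan2(√a, √(1-a))=0.034588580; dist=6371·c=220.364 ≈ 220.4 km; running total=3092.1 km
Leg 2 bearing: y=sinΔλ·cosφ2=-0.00235528, x=cosφ1·sinφ2-sinφ1·cosφ2·cosΔλ=0.03450138; θ=atan2(y, x)=-3.9053° <0 so +360° → 356.0947° ≈ 356.1°
Leg 3: φ1=-1.2078446, φ2=0.7550417, Δφ=1.9628863, Δλ=0.2196863 rad; a=sin²(Δφ/2)+cosφ1·cosφ2·sin²(Δλ/2)=0.6941673411; c=2·atan2(√a, √(1-a))=1.969620084; dist=6371·c=12548.4496 ≈ 12548.4 km; running total=15640.5 km
Leg 3 bearing: y=sinΔλ·cosφ2=0.15870127, x=cosφ1·sinφ2-sinφ1·cosφ2·cosΔλ=0.90775001; θ=atan2(y, x)=9.9168° ≈ 9.9°
Leg 4: φ1=0.7550417, φ2=1.1884593, Δφ=0.4334176, Δλ=2.8875687 rad; a=sin²(Δφ/2)+cosφ1·cosφ2·sin²(Δλ/2)=0.3135726078; c=2·atan2(√a, √(1-a))=1.188712559; dist=6371·c=7573.288 ≈ 7573.3 km; running total=23213.8 km
Leg 4 bearing: y=sinΔλ·cosφ2=0.09375776, x=cosφ1·sinφ2-sinφ1·cosφ2·cosΔλ=0.92314072; θ=atan2(y, x)=5.7993° ≈ 5.8°
Leg 5: φ1=1.1884593, φ2=0.8521046, Δφ=-0.3363546, Δλ=0.2460583 rad; a=sin²(Δφ/2)+cosφ1·cosφ2·sin²(Δλ/2)=0.0317173214; c=2·atan2(√a, √(1-a))=0.358097426; dist=6371·c=2281.439 ≈ 2281.4 km; running total=25495.2 km
Leg 5 bearing: y=sinΔλ·cosφ2=0.16037507, x=cosφ1·sinφ2-sinφ1·cosφ2·cosΔλ=-0.31164911; θ=atan2(y, x)=152.7696° ≈ 152.8°
Leg 6: φ1=0.8521046, φ2=1.2211790, Δφ=0.3690743, Δλ=-2.8563692 rad; a=sin²(Δφ/2)+cosφ1·cosφ2·sin²(Δλ/2)=0.2546407907; c=2·atan2(√a, √(1-a))=1.057882246; dist=6371·c=6739.768 ≈ 6739.8 km; running total=32235.0 km
Leg 6 bearing: y=sinΔλ·cosφ2=-0.09638066, x=cosφ1·sinφ2-sinφ1·cosφ2·cosΔλ=0.86597125; θ=atan2(y, x)=-6.3508° <0 so +360° → 353.6492° ≈ 353.6°
Leg 7: φ1=1.2211790, φ2=-0.1090290, Δφ=-1.3302079, Δλ=2.5034881 rad; a=sin²(Δφ/2)+cosφ1·cosφ2·sin²(Δλ/2)=0.6878662100; c=2·atan2(√a, √(1-a))=1.955983304; dist=6371·c=12461.570 ≈ 12461.6 km; running total=44696.6 km
Leg 7 bearing: y=sinΔλ·cosφ2=0.59213709, x=cosφ1·sinφ2-sinφ1·cosφ2·cosΔλ=0.71288064; θ=atan2(y, x)=39.7139° ≈ 39.7°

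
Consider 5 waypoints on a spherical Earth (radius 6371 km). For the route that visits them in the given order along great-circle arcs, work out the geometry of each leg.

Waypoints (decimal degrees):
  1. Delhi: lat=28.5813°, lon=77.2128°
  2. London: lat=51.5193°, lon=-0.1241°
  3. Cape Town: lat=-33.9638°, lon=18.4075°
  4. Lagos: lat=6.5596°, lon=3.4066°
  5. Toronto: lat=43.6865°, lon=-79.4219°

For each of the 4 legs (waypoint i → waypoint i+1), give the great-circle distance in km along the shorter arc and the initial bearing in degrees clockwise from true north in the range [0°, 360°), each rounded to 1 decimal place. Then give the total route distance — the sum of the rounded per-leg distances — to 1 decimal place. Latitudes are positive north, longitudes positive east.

Leg 1: φ1=0.4988378, φ2=0.8991814, Δφ=0.4003436, Δλ=-1.3497835 rad; a=sin²(Δφ/2)+cosφ1·cosφ2·sin²(Δλ/2)=0.2528550712; c=2·atan2(√a, √(1-a))=1.053778601; dist=6371·c=6713.623 ≈ 6713.6 km; running total=6713.6 km
Leg 1 bearing: y=sinΔλ·cosφ2=-0.60711530, x=cosφ1·sinφ2-sinφ1·cosφ2·cosΔλ=0.62216440; θ=atan2(y, x)=-44.2986° <0 so +360° → 315.7014° ≈ 315.7°
Leg 2: φ1=0.8991814, φ2=-0.5927801, Δφ=-1.4919615, Δλ=0.3234374 rad; a=sin²(Δφ/2)+cosφ1·cosφ2·sin²(Δλ/2)=0.4740034248; c=2·atan2(√a, √(1-a))=1.518779722; dist=6371·c=9676.146 ≈ 9676.1 km; running total=16389.7 km
Leg 2 bearing: y=sinΔλ·cosφ2=0.26360328, x=cosφ1·sinφ2-sinφ1·cosφ2·cosΔλ=-0.96322896; θ=atan2(y, x)=164.6948° ≈ 164.7°
Leg 3: φ1=-0.5927801, φ2=0.1144866, Δφ=0.7072668, Δλ=-0.2618151 rad; a=sin²(Δφ/2)+cosφ1·cosφ2·sin²(Δλ/2)=0.1339692412; c=2·atan2(√a, √(1-a))=0.749453144; dist=6371·c=4774.766 ≈ 4774.8 km; running total=21164.5 km
Leg 3 bearing: y=sinΔλ·cosφ2=-0.25713978, x=cosφ1·sinφ2-sinφ1·cosφ2·cosΔλ=0.63084473; θ=atan2(y, x)=-22.1764° <0 so +360° → 337.8236° ≈ 337.8°
Leg 4: φ1=0.1144866, φ2=0.7624733, Δφ=0.6479866, Δλ=-1.4456300 rad; a=sin²(Δφ/2)+cosφ1·cosφ2·sin²(Δλ/2)=0.4157054964; c=2·atan2(√a, √(1-a))=1.401398316; dist=6371·c=8928.309 ≈ 8928.3 km; running total=30092.8 km
Leg 4 bearing: y=sinΔλ·cosφ2=-0.71747281, x=cosφ1·sinφ2-sinφ1·cosφ2·cosΔλ=0.67587759; θ=atan2(y, x)=-46.7099° <0 so +360° → 313.2901° ≈ 313.3°

Leg 1: dist=6713.6 km, bearing=315.7°
Leg 2: dist=9676.1 km, bearing=164.7°
Leg 3: dist=4774.8 km, bearing=337.8°
Leg 4: dist=8928.3 km, bearing=313.3°
Total: 30092.8 km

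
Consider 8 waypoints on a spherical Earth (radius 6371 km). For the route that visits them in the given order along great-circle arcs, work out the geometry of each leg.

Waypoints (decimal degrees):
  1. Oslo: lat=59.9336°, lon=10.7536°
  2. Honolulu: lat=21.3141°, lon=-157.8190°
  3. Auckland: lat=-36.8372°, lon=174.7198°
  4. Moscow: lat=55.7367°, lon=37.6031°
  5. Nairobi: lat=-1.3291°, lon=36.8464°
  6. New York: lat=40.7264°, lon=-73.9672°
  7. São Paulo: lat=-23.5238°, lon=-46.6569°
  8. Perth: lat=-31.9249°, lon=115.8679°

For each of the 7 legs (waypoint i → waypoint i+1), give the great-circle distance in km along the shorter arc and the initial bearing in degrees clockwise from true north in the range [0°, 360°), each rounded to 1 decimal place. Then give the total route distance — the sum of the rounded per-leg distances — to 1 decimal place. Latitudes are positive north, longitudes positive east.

Leg 1: dist=10921.2 km, bearing=349.3°
Leg 2: dist=7078.9 km, bearing=204.3°
Leg 3: dist=16196.2 km, bearing=317.2°
Leg 4: dist=6345.8 km, bearing=180.9°
Leg 5: dist=11844.4 km, bearing=312.4°
Leg 6: dist=7681.9 km, bearing=153.2°
Leg 7: dist=13575.6 km, bearing=162.5°
Total: 73644.0 km

Leg 1: φ1=1.0460387, φ2=0.3720012, Δφ=-0.6740374, Δλ=-2.9421469 rad; a=sin²(Δφ/2)+cosφ1·cosφ2·sin²(Δλ/2)=0.5714553734; c=2·atan2(√a, √(1-a))=1.714198055; dist=6371·c=10921.156 ≈ 10921.2 km; running total=10921.2 km
Leg 1 bearing: y=sinΔλ·cosφ2=-0.18457464, x=cosφ1·sinφ2-sinφ1·cosφ2·cosΔλ=0.97237273; θ=atan2(y, x)=-10.7479° <0 so +360° → 349.2521° ≈ 349.3°
Leg 2: φ1=0.3720012, φ2=-0.6429304, Δφ=-1.0149316, Δλ=5.8038970 rad; a=sin²(Δφ/2)+cosφ1·cosφ2·sin²(Δλ/2)=0.2781668874; c=2·atan2(√a, √(1-a))=1.111110884; dist=6371·c=7078.887 ≈ 7078.9 km; running total=18000.1 km
Leg 2 bearing: y=sinΔλ·cosφ2=-0.36907611, x=cosφ1·sinφ2-sinφ1·cosφ2·cosΔλ=-0.81666585; θ=atan2(y, x)=-155.6803° <0 so +360° → 204.3197° ≈ 204.3°
Leg 3: φ1=-0.6429304, φ2=0.9727889, Δφ=1.6157194, Δλ=-2.3931379 rad; a=sin²(Δφ/2)+cosφ1·cosφ2·sin²(Δλ/2)=0.9128320212; c=2·atan2(√a, √(1-a))=2.542174557; dist=6371·c=16196.194 ≈ 16196.2 km; running total=34196.3 km
Leg 3 bearing: y=sinΔλ·cosφ2=-0.38312344, x=cosφ1·sinφ2-sinφ1·cosφ2·cosΔλ=0.41411993; θ=atan2(y, x)=-42.7735° <0 so +360° → 317.2265° ≈ 317.2°
Leg 4: φ1=0.9727889, φ2=-0.0231972, Δφ=-0.9959861, Δλ=-0.0132069 rad; a=sin²(Δφ/2)+cosφ1·cosφ2·sin²(Δλ/2)=0.2281867806; c=2·atan2(√a, √(1-a))=0.996044584; dist=6371·c=6345.800 ≈ 6345.8 km; running total=40542.1 km
Leg 4 bearing: y=sinΔλ·cosφ2=-0.01320297, x=cosφ1·sinφ2-sinφ1·cosφ2·cosΔλ=-0.83922344; θ=atan2(y, x)=-179.0987° <0 so +360° → 180.9013° ≈ 180.9°
Leg 5: φ1=-0.0231972, φ2=0.7108098, Δφ=0.7340069, Δλ=-1.9340622 rad; a=sin²(Δφ/2)+cosφ1·cosφ2·sin²(Δλ/2)=0.6421706709; c=2·atan2(√a, √(1-a))=1.859115669; dist=6371·c=11844.426 ≈ 11844.4 km; running total=52386.5 km
Leg 5 bearing: y=sinΔλ·cosφ2=-0.70837859, x=cosφ1·sinφ2-sinφ1·cosφ2·cosΔλ=0.64602614; θ=atan2(y, x)=-47.6359° <0 so +360° → 312.3641° ≈ 312.4°
Leg 6: φ1=0.7108098, φ2=-0.4105678, Δφ=-1.1213775, Δλ=0.4766547 rad; a=sin²(Δφ/2)+cosφ1·cosφ2·sin²(Δλ/2)=0.3215049484; c=2·atan2(√a, √(1-a))=1.205752640; dist=6371·c=7681.850 ≈ 7681.9 km; running total=60068.4 km
Leg 6 bearing: y=sinΔλ·cosφ2=0.42067965, x=cosφ1·sinφ2-sinφ1·cosφ2·cosΔλ=-0.83401840; θ=atan2(y, x)=153.2336° ≈ 153.2°
Leg 7: φ1=-0.4105678, φ2=-0.5571946, Δφ=-0.1466269, Δλ=2.8365929 rad; a=sin²(Δφ/2)+cosφ1·cosφ2·sin²(Δλ/2)=0.7656136676; c=2·atan2(√a, √(1-a))=2.130844881; dist=6371·c=13575.613 ≈ 13575.6 km; running total=73644.0 km
Leg 7 bearing: y=sinΔλ·cosφ2=0.25487124, x=cosφ1·sinφ2-sinφ1·cosφ2·cosΔλ=-0.80798402; θ=atan2(y, x)=162.4926° ≈ 162.5°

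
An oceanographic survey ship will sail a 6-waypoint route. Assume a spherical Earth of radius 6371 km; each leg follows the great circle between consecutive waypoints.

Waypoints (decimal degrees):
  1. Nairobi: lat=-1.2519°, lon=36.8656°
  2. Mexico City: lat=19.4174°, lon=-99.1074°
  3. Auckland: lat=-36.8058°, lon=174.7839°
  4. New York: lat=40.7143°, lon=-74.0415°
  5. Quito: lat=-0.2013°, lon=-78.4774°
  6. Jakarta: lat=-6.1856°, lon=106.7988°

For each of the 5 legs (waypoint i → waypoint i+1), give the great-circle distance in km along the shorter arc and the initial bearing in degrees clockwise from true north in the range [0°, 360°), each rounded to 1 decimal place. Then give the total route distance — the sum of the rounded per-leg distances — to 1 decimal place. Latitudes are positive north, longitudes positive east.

Leg 1: dist=14817.0 km, bearing=295.8°
Leg 2: dist=10953.4 km, bearing=233.9°
Leg 3: dist=14187.3 km, bearing=63.1°
Leg 4: dist=4571.6 km, bearing=186.8°
Leg 5: dist=19094.6 km, bearing=219.4°
Total: 63623.9 km

Leg 1: φ1=-0.0218498, φ2=0.3388976, Δφ=0.3607473, Δλ=-2.3731765 rad; a=sin²(Δφ/2)+cosφ1·cosφ2·sin²(Δλ/2)=0.8426088309; c=2·atan2(√a, √(1-a))=2.325698831; dist=6371·c=14817.027 ≈ 14817.0 km; running total=14817.0 km
Leg 1 bearing: y=sinΔλ·cosφ2=-0.65546704, x=cosφ1·sinφ2-sinφ1·cosφ2·cosΔλ=0.31755270; θ=atan2(y, x)=-64.1513° <0 so +360° → 295.8487° ≈ 295.8°
Leg 2: φ1=0.3388976, φ2=-0.6423824, Δφ=-0.9812800, Δλ=4.7803050 rad; a=sin²(Δφ/2)+cosφ1·cosφ2·sin²(Δλ/2)=0.5739624465; c=2·atan2(√a, √(1-a))=1.719266079; dist=6371·c=10953.444 ≈ 10953.4 km; running total=25770.4 km
Leg 2 bearing: y=sinΔλ·cosφ2=-0.79882486, x=cosφ1·sinφ2-sinφ1·cosφ2·cosΔλ=-0.58309268; θ=atan2(y, x)=-126.1271° <0 so +360° → 233.8729° ≈ 233.9°
Leg 3: φ1=-0.6423824, φ2=0.7105986, Δφ=1.3529810, Δλ=-4.3428225 rad; a=sin²(Δφ/2)+cosφ1·cosφ2·sin²(Δλ/2)=0.8050012204; c=2·atan2(√a, √(1-a))=2.226859998; dist=6371·c=14187.325 ≈ 14187.3 km; running total=39957.7 km
Leg 3 bearing: y=sinΔλ·cosφ2=0.70679637, x=cosφ1·sinφ2-sinφ1·cosφ2·cosΔλ=0.35824002; θ=atan2(y, x)=63.1218° ≈ 63.1°
Leg 4: φ1=0.7105986, φ2=-0.0035133, Δφ=-0.7141119, Δλ=-0.0774211 rad; a=sin²(Δφ/2)+cosφ1·cosφ2·sin²(Δλ/2)=0.1232976631; c=2·atan2(√a, √(1-a))=0.717571732; dist=6371·c=4571.6495 ≈ 4571.6 km; running total=44529.3 km
Leg 4 bearing: y=sinΔλ·cosφ2=-0.07734326, x=cosφ1·sinφ2-sinφ1·cosφ2·cosΔλ=-0.65299266; θ=atan2(y, x)=-173.2451° <0 so +360° → 186.7549° ≈ 186.8°
Leg 5: φ1=-0.0035133, φ2=-0.1079591, Δφ=-0.1044457, Δλ=3.2336797 rad; a=sin²(Δφ/2)+cosφ1·cosφ2·sin²(Δλ/2)=0.9947905274; c=2·atan2(√a, √(1-a))=2.997113672; dist=6371·c=19094.611 ≈ 19094.6 km; running total=63623.9 km
Leg 5 bearing: y=sinΔλ·cosφ2=-0.09142160, x=cosφ1·sinφ2-sinφ1·cosφ2·cosΔλ=-0.11122692; θ=atan2(y, x)=-140.5819° <0 so +360° → 219.4181° ≈ 219.4°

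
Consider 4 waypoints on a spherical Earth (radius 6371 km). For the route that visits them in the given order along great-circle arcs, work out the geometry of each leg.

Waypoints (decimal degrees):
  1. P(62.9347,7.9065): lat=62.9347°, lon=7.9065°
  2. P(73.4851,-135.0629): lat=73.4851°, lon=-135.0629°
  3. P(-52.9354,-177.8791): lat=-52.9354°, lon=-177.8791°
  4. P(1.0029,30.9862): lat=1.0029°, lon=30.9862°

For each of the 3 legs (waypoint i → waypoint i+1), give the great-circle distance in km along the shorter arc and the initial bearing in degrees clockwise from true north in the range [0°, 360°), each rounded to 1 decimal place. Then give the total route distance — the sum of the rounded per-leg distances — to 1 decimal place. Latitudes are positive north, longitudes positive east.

Leg 1: φ1=1.0984177, φ2=1.2825569, Δφ=0.1841392, Δλ=-2.4952868 rad; a=sin²(Δφ/2)+cosφ1·cosφ2·sin²(Δλ/2)=0.1247516923; c=2·atan2(√a, √(1-a))=0.721983116; dist=6371·c=4599.754 ≈ 4599.8 km; running total=4599.8 km
Leg 1 bearing: y=sinΔλ·cosφ2=-0.17119598, x=cosφ1·sinφ2-sinφ1·cosφ2·cosΔλ=0.63831557; θ=atan2(y, x)=-15.0134° <0 so +360° → 344.9866° ≈ 345.0°
Leg 2: φ1=1.2825569, φ2=-0.9238970, Δφ=-2.2064540, Δλ=-0.7472837 rad; a=sin²(Δφ/2)+cosφ1·cosφ2·sin²(Δλ/2)=0.8196799888; c=2·atan2(√a, √(1-a))=2.264461925; dist=6371·c=14426.887 ≈ 14426.9 km; running total=19026.7 km
Leg 2 bearing: y=sinΔλ·cosφ2=-0.40963455, x=cosφ1·sinφ2-sinφ1·cosφ2·cosΔλ=-0.65070604; θ=atan2(y, x)=-147.8086° <0 so +360° → 212.1914° ≈ 212.2°
Leg 3: φ1=-0.9238970, φ2=0.0175039, Δφ=0.9414009, Δλ=3.6453872 rad; a=sin²(Δφ/2)+cosφ1·cosφ2·sin²(Δλ/2)=0.7708588879; c=2·atan2(√a, √(1-a))=2.143275701; dist=6371·c=13654.809 ≈ 13654.8 km; running total=32681.5 km
Leg 3 bearing: y=sinΔλ·cosφ2=-0.48267814, x=cosφ1·sinφ2-sinφ1·cosφ2·cosΔλ=-0.68815962; θ=atan2(y, x)=-144.9540° <0 so +360° → 215.0460° ≈ 215.0°

Leg 1: dist=4599.8 km, bearing=345.0°
Leg 2: dist=14426.9 km, bearing=212.2°
Leg 3: dist=13654.8 km, bearing=215.0°
Total: 32681.5 km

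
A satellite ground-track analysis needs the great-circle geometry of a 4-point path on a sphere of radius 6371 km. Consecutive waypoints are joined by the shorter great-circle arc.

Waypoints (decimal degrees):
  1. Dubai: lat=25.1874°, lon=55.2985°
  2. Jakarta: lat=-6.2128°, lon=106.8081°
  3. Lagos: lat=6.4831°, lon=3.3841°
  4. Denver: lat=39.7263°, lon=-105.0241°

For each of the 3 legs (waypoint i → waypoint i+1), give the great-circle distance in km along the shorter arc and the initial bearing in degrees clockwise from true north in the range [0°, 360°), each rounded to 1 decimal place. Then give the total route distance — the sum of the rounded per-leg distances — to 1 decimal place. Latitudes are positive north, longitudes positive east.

Leg 1: dist=6569.4 km, bearing=114.9°
Leg 2: dist=11561.7 km, bearing=275.2°
Leg 3: dist=11090.4 km, bearing=312.2°
Total: 29221.5 km

Leg 1: φ1=0.4396031, φ2=-0.1084338, Δφ=-0.5480369, Δλ=0.8990121 rad; a=sin²(Δφ/2)+cosφ1·cosφ2·sin²(Δλ/2)=0.2430785251; c=2·atan2(√a, √(1-a))=1.031137949; dist=6371·c=6569.380 ≈ 6569.4 km; running total=6569.4 km
Leg 1 bearing: y=sinΔλ·cosφ2=0.77811543, x=cosφ1·sinφ2-sinφ1·cosφ2·cosΔλ=-0.36125033; θ=atan2(y, x)=114.9037° ≈ 114.9°
Leg 2: φ1=-0.1084338, φ2=0.1131514, Δφ=0.2215853, Δλ=-1.8050893 rad; a=sin²(Δφ/2)+cosφ1·cosφ2·sin²(Δλ/2)=0.6207676493; c=2·atan2(√a, √(1-a))=1.814744010; dist=6371·c=11561.734 ≈ 11561.7 km; running total=18131.1 km
Leg 2 bearing: y=sinΔλ·cosφ2=-0.96645864, x=cosφ1·sinφ2-sinφ1·cosφ2·cosΔλ=0.08728348; θ=atan2(y, x)=-84.8395° <0 so +360° → 275.1605° ≈ 275.2°
Leg 3: φ1=0.1131514, φ2=0.6933547, Δφ=0.5802033, Δλ=-1.8920800 rad; a=sin²(Δφ/2)+cosφ1·cosφ2·sin²(Δλ/2)=0.5845778707; c=2·atan2(√a, √(1-a))=1.740769330; dist=6371·c=11090.441 ≈ 11090.4 km; running total=29221.5 km
Leg 3 bearing: y=sinΔλ·cosφ2=-0.72975173, x=cosφ1·sinφ2-sinφ1·cosφ2·cosΔλ=0.66245660; θ=atan2(y, x)=-47.7674° <0 so +360° → 312.2326° ≈ 312.2°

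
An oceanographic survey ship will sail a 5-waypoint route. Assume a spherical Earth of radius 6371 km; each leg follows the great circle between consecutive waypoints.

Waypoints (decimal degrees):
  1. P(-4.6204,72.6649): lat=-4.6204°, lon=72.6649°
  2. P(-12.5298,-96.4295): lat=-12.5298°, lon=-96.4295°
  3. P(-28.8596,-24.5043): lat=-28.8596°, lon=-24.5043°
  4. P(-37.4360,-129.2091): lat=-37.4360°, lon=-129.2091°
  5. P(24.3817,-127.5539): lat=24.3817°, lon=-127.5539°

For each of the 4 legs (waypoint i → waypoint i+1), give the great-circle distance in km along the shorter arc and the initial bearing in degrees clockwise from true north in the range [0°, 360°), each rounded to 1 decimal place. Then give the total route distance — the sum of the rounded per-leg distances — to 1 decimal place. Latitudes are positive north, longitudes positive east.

Leg 1: dist=17759.2 km, bearing=212.2°
Leg 2: dist=7593.1 km, bearing=116.3°
Leg 3: dist=9261.2 km, bearing=230.7°
Leg 4: dist=6876.0 km, bearing=1.7°
Total: 41489.5 km

Leg 1: φ1=-0.0806412, φ2=-0.2186863, Δφ=-0.1380451, Δλ=-2.9512540 rad; a=sin²(Δφ/2)+cosφ1·cosφ2·sin²(Δλ/2)=0.9689813325; c=2·atan2(√a, √(1-a))=2.787503396; dist=6371·c=17759.184 ≈ 17759.2 km; running total=17759.2 km
Leg 1 bearing: y=sinΔλ·cosφ2=-0.18468550, x=cosφ1·sinφ2-sinφ1·cosφ2·cosΔλ=-0.29345750; θ=atan2(y, x)=-147.8160° <0 so +360° → 212.1840° ≈ 212.2°
Leg 2: φ1=-0.2186863, φ2=-0.5036950, Δφ=-0.2850088, Δλ=1.2553316 rad; a=sin²(Δφ/2)+cosφ1·cosφ2·sin²(Δλ/2)=0.3150164450; c=2·atan2(√a, √(1-a))=1.191822708; dist=6371·c=7593.102 ≈ 7593.1 km; running total=25352.3 km
Leg 2 bearing: y=sinΔλ·cosφ2=0.83258610, x=cosφ1·sinφ2-sinφ1·cosφ2·cosΔλ=-0.41221927; θ=atan2(y, x)=116.3403° ≈ 116.3°
Leg 3: φ1=-0.5036950, φ2=-0.6533815, Δφ=-0.1496864, Δλ=-1.8274435 rad; a=sin²(Δφ/2)+cosφ1·cosφ2·sin²(Δλ/2)=0.4415621467; c=2·atan2(√a, √(1-a))=1.453652885; dist=6371·c=9261.223 ≈ 9261.2 km; running total=34613.5 km
Leg 3 bearing: y=sinΔλ·cosφ2=-0.76802548, x=cosφ1·sinφ2-sinφ1·cosφ2·cosΔλ=-0.62966415; θ=atan2(y, x)=-129.3465° <0 so +360° → 230.6535° ≈ 230.7°
Leg 4: φ1=-0.6533815, φ2=0.4255409, Δφ=1.0789224, Δλ=0.0288887 rad; a=sin²(Δφ/2)+cosφ1·cosφ2·sin²(Δλ/2)=0.2640116374; c=2·atan2(√a, √(1-a))=1.079264717; dist=6371·c=6875.996 ≈ 6876.0 km; running total=41489.5 km
Leg 4 bearing: y=sinΔλ·cosφ2=0.02630861, x=cosφ1·sinφ2-sinφ1·cosφ2·cosΔλ=0.88121838; θ=atan2(y, x)=1.7100° ≈ 1.7°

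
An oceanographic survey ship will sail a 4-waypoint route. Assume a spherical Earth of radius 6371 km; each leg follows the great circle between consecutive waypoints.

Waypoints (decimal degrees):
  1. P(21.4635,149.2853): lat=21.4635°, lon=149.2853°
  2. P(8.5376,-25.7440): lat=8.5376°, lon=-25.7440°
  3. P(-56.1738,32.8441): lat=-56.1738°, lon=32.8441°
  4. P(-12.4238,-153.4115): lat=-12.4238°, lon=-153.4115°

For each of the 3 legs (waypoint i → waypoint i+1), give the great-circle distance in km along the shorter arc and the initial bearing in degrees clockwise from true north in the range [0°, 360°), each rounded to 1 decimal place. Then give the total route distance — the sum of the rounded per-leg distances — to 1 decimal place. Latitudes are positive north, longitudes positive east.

Leg 1: dist=16635.3 km, bearing=350.2°
Leg 2: dist=8960.6 km, bearing=151.2°
Leg 3: dist=12365.2 km, bearing=173.4°
Total: 37961.1 km

Leg 1: φ1=0.3746087, φ2=0.1490092, Δφ=-0.2255995, Δλ=-3.0548376 rad; a=sin²(Δφ/2)+cosφ1·cosφ2·sin²(Δλ/2)=0.9312772699; c=2·atan2(√a, √(1-a))=2.611093333; dist=6371·c=16635.276 ≈ 16635.3 km; running total=16635.3 km
Leg 1 bearing: y=sinΔλ·cosφ2=-0.08568614, x=cosφ1·sinφ2-sinφ1·cosφ2·cosΔλ=0.49865574; θ=atan2(y, x)=-9.7502° <0 so +360° → 350.2498° ≈ 350.2°
Leg 2: φ1=0.1490092, φ2=-0.9804178, Δφ=-1.1294270, Δλ=1.0225552 rad; a=sin²(Δφ/2)+cosφ1·cosφ2·sin²(Δλ/2)=0.4182059557; c=2·atan2(√a, √(1-a))=1.406469677; dist=6371·c=8960.618 ≈ 8960.6 km; running total=25595.9 km
Leg 2 bearing: y=sinΔλ·cosφ2=0.47509061, x=cosφ1·sinφ2-sinφ1·cosφ2·cosΔλ=-0.86459693; θ=atan2(y, x)=151.2115° ≈ 151.2°
Leg 3: φ1=-0.9804178, φ2=-0.2168362, Δφ=0.7635815, Δλ=-3.2507735 rad; a=sin²(Δφ/2)+cosφ1·cosφ2·sin²(Δλ/2)=0.6808393926; c=2·atan2(√a, √(1-a))=1.940864279; dist=6371·c=12365.246 ≈ 12365.2 km; running total=37961.1 km
Leg 3 bearing: y=sinΔλ·cosφ2=0.10641242, x=cosφ1·sinφ2-sinφ1·cosφ2·cosΔλ=-0.92620994; θ=atan2(y, x)=173.4460° ≈ 173.4°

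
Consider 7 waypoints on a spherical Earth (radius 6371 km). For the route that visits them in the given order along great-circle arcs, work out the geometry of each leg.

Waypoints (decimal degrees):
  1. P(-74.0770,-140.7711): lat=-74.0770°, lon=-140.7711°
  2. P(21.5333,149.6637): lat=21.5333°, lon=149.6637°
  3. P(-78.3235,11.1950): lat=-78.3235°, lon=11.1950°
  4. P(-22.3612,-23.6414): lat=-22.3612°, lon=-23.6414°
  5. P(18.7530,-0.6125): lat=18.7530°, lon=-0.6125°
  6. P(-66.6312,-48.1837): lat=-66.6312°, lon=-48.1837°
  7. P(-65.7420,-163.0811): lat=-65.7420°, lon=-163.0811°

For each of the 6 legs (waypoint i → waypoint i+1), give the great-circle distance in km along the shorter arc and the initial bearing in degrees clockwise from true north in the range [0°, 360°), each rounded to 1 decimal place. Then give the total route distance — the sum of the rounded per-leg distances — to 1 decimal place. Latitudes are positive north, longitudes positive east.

Leg 1: dist=11708.7 km, bearing=295.4°
Leg 2: dist=13346.2 km, bearing=188.9°
Leg 3: dist=6477.2 km, bearing=321.6°
Leg 4: dist=5212.1 km, bearing=30.5°
Leg 5: dist=10273.4 km, bearing=197.0°
Leg 6: dist=4425.3 km, bearing=215.6°
Total: 51442.9 km

Leg 1: φ1=-1.2928875, φ2=0.3758270, Δφ=1.6687145, Δλ=5.0690435 rad; a=sin²(Δφ/2)+cosφ1·cosφ2·sin²(Δλ/2)=0.6319295591; c=2·atan2(√a, √(1-a))=1.837817259; dist=6371·c=11708.734 ≈ 11708.7 km; running total=11708.7 km
Leg 1 bearing: y=sinΔλ·cosφ2=-0.87166673, x=cosφ1·sinφ2-sinφ1·cosφ2·cosΔλ=0.41300783; θ=atan2(y, x)=-64.6478° <0 so +360° → 295.3522° ≈ 295.4°
Leg 2: φ1=0.3758270, φ2=-1.3670030, Δφ=-1.7428299, Δλ=-2.4167347 rad; a=sin²(Δφ/2)+cosφ1·cosφ2·sin²(Δλ/2)=0.7501882844; c=2·atan2(√a, √(1-a))=2.094829981; dist=6371·c=13346.162 ≈ 13346.2 km; running total=25054.9 km
Leg 2 bearing: y=sinΔλ·cosφ2=-0.13418757, x=cosφ1·sinφ2-sinφ1·cosφ2·cosΔλ=-0.85534612; θ=atan2(y, x)=-171.0841° <0 so +360° → 188.9159° ≈ 188.9°
Leg 3: φ1=-1.3670030, φ2=-0.3902766, Δφ=0.9767264, Δλ=-0.6080099 rad; a=sin²(Δφ/2)+cosφ1·cosφ2·sin²(Δλ/2)=0.2369022923; c=2·atan2(√a, √(1-a))=1.016676054; dist=6371·c=6477.243 ≈ 6477.2 km; running total=31532.1 km
Leg 3 bearing: y=sinΔλ·cosφ2=-0.52828046, x=cosφ1·sinφ2-sinφ1·cosφ2·cosΔλ=0.66636187; θ=atan2(y, x)=-38.4068° <0 so +360° → 321.5932° ≈ 321.6°
Leg 4: φ1=-0.3902766, φ2=0.3273016, Δφ=0.7175782, Δλ=0.4019301 rad; a=sin²(Δφ/2)+cosφ1·cosφ2·sin²(Δλ/2)=0.1581934333; c=2·atan2(√a, √(1-a))=0.818094545; dist=6371·c=5212.080 ≈ 5212.1 km; running total=36744.2 km
Leg 4 bearing: y=sinΔλ·cosφ2=0.37042811, x=cosφ1·sinφ2-sinφ1·cosφ2·cosΔλ=0.62885300; θ=atan2(y, x)=30.5004° ≈ 30.5°
Leg 5: φ1=0.3273016, φ2=-1.1629338, Δφ=-1.4902354, Δλ=-0.8302741 rad; a=sin²(Δφ/2)+cosφ1·cosφ2·sin²(Δλ/2)=0.5208580118; c=2·atan2(√a, √(1-a))=1.612524459; dist=6371·c=10273.393 ≈ 10273.4 km; running total=47017.6 km
Leg 5 bearing: y=sinΔλ·cosφ2=-0.29277241, x=cosφ1·sinφ2-sinφ1·cosφ2·cosΔλ=-0.95527174; θ=atan2(y, x)=-162.9607° <0 so +360° → 197.0393° ≈ 197.0°
Leg 6: φ1=-1.1629338, φ2=-1.1474144, Δφ=0.0155195, Δλ=-2.0053379 rad; a=sin²(Δφ/2)+cosφ1·cosφ2·sin²(Δλ/2)=0.1158438061; c=2·atan2(√a, √(1-a))=0.694595948; dist=6371·c=4425.271 ≈ 4425.3 km; running total=51442.9 km
Leg 6 bearing: y=sinΔλ·cosφ2=-0.37266339, x=cosφ1·sinφ2-sinφ1·cosφ2·cosΔλ=-0.52040183; θ=atan2(y, x)=-144.3933° <0 so +360° → 215.6067° ≈ 215.6°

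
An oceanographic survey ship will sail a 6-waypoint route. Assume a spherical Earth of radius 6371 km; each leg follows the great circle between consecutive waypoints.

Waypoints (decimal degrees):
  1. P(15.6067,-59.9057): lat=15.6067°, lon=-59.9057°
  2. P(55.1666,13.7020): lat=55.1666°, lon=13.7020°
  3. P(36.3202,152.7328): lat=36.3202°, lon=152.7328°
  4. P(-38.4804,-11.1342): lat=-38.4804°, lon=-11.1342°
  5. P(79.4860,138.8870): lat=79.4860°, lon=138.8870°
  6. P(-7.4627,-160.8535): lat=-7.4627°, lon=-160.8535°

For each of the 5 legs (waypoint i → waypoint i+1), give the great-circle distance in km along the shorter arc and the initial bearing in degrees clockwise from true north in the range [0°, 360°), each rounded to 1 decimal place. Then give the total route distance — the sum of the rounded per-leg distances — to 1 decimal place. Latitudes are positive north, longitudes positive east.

Leg 1: dist=7551.1 km, bearing=36.3°
Leg 2: dist=9121.2 km, bearing=32.2°
Leg 3: dist=18571.8 km, bearing=255.6°
Leg 4: dist=15272.9 km, bearing=7.7°
Leg 5: dist=10249.4 km, bearing=120.5°
Total: 60766.4 km

Leg 1: φ1=0.2723883, φ2=0.9628388, Δφ=0.6904505, Δλ=1.2846967 rad; a=sin²(Δφ/2)+cosφ1·cosφ2·sin²(Δλ/2)=0.3119596763; c=2·atan2(√a, √(1-a))=1.185233561; dist=6371·c=7551.123 ≈ 7551.1 km; running total=7551.1 km
Leg 1 bearing: y=sinΔλ·cosφ2=0.54797428, x=cosφ1·sinφ2-sinφ1·cosφ2·cosΔλ=0.74718641; θ=atan2(y, x)=36.2557° ≈ 36.3°
Leg 2: φ1=0.9628388, φ2=0.6339071, Δφ=-0.3289317, Δλ=2.4265452 rad; a=sin²(Δφ/2)+cosφ1·cosφ2·sin²(Δλ/2)=0.4306639471; c=2·atan2(√a, √(1-a))=1.431675887; dist=6371·c=9121.207 ≈ 9121.2 km; running total=16672.3 km
Leg 2 bearing: y=sinΔλ·cosφ2=0.52827260, x=cosφ1·sinφ2-sinφ1·cosφ2·cosΔλ=0.83767422; θ=atan2(y, x)=32.2373° ≈ 32.2°
Leg 3: φ1=0.6339071, φ2=-0.6716097, Δφ=-1.3055168, Δλ=-2.8600187 rad; a=sin²(Δφ/2)+cosφ1·cosφ2·sin²(Δλ/2)=0.9872252847; c=2·atan2(√a, √(1-a))=2.915058005; dist=6371·c=18571.835 ≈ 18571.8 km; running total=35244.1 km
Leg 3 bearing: y=sinΔλ·cosφ2=-0.21752090, x=cosφ1·sinφ2-sinφ1·cosφ2·cosΔλ=-0.05595305; θ=atan2(y, x)=-104.4255° <0 so +360° → 255.5745° ≈ 255.6°
Leg 4: φ1=-0.6716097, φ2=1.3872924, Δφ=2.0589021, Δλ=2.6183639 rad; a=sin²(Δφ/2)+cosφ1·cosφ2·sin²(Δλ/2)=0.8677670770; c=2·atan2(√a, √(1-a))=2.397251104; dist=6371·c=15272.887 ≈ 15272.9 km; running total=50517.0 km
Leg 4 bearing: y=sinΔλ·cosφ2=0.09117941, x=cosφ1·sinφ2-sinφ1·cosφ2·cosΔλ=0.67132393; θ=atan2(y, x)=7.7346° ≈ 7.7°
Leg 5: φ1=1.3872924, φ2=-0.1302487, Δφ=-1.5175411, Δλ=-5.2314586 rad; a=sin²(Δφ/2)+cosφ1·cosφ2·sin²(Δλ/2)=0.5189728006; c=2·atan2(√a, √(1-a))=1.608751040; dist=6371·c=10249.353 ≈ 10249.4 km; running total=60766.4 km
Leg 5 bearing: y=sinΔλ·cosφ2=0.86092641, x=cosφ1·sinφ2-sinφ1·cosφ2·cosΔλ=-0.50731237; θ=atan2(y, x)=120.5093° ≈ 120.5°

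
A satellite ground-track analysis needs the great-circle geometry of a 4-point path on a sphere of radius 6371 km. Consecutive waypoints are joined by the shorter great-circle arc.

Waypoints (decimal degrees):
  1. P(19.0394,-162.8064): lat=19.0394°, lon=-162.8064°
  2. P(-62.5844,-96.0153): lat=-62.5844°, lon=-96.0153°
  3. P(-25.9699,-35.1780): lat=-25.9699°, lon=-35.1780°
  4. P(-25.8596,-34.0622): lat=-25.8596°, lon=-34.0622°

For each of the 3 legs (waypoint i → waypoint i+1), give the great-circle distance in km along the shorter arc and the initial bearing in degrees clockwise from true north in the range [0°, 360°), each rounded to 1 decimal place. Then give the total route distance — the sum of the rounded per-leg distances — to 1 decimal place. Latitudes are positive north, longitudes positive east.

Leg 1: dist=10761.4 km, bearing=154.8°
Leg 2: dist=5983.7 km, bearing=76.6°
Leg 3: dist=112.3 km, bearing=84.0°
Total: 16857.4 km

Leg 1: φ1=0.3323002, φ2=-1.0923038, Δφ=-1.4246041, Δλ=1.1657246 rad; a=sin²(Δφ/2)+cosφ1·cosφ2·sin²(Δλ/2)=0.5590271281; c=2·atan2(√a, √(1-a))=1.689126534; dist=6371·c=10761.425 ≈ 10761.4 km; running total=10761.4 km
Leg 1 bearing: y=sinΔλ·cosφ2=0.42317987, x=cosφ1·sinφ2-sinφ1·cosφ2·cosΔλ=-0.89832176; θ=atan2(y, x)=154.7759° ≈ 154.8°
Leg 2: φ1=-1.0923038, φ2=-0.4532603, Δφ=0.6390436, Δλ=1.0618112 rad; a=sin²(Δφ/2)+cosφ1·cosφ2·sin²(Δλ/2)=0.2047841086; c=2·atan2(√a, √(1-a))=0.939202602; dist=6371·c=5983.660 ≈ 5983.7 km; running total=16745.1 km
Leg 2 bearing: y=sinΔλ·cosφ2=0.78506345, x=cosφ1·sinφ2-sinφ1·cosφ2·cosΔλ=0.18725834; θ=atan2(y, x)=76.5841° ≈ 76.6°
Leg 3: φ1=-0.4532603, φ2=-0.4513352, Δφ=0.0019251, Δλ=0.0194744 rad; a=sin²(Δφ/2)+cosφ1·cosφ2·sin²(Δλ/2)=0.0000776278; c=2·atan2(√a, √(1-a))=0.017621557; dist=6371·c=112.267 ≈ 112.3 km; running total=16857.4 km
Leg 3 bearing: y=sinΔλ·cosφ2=0.01752322, x=cosφ1·sinφ2-sinφ1·cosφ2·cosΔλ=0.00185038; θ=atan2(y, x)=83.9721° ≈ 84.0°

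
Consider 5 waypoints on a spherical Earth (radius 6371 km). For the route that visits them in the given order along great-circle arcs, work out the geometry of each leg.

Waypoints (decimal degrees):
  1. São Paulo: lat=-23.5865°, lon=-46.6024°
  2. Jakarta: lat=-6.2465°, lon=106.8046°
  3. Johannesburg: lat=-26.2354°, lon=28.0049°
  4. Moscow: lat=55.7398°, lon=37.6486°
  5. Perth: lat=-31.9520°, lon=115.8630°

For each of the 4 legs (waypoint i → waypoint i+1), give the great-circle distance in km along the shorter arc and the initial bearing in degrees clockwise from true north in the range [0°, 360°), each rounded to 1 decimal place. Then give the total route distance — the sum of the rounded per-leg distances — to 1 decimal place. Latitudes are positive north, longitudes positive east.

Leg 1: φ1=-0.4116621, φ2=-0.1090220, Δφ=0.3026401, Δλ=2.6774572 rad; a=sin²(Δφ/2)+cosφ1·cosφ2·sin²(Δλ/2)=0.8855508589; c=2·atan2(√a, √(1-a))=2.451365994; dist=6371·c=15617.653 ≈ 15617.7 km; running total=15617.7 km
Leg 1 bearing: y=sinΔλ·cosφ2=0.44499214, x=cosφ1·sinφ2-sinφ1·cosφ2·cosΔλ=-0.45539448; θ=atan2(y, x)=135.6619° ≈ 135.7°
Leg 2: φ1=-0.1090220, φ2=-0.4578941, Δφ=-0.3488721, Δλ=-1.3753142 rad; a=sin²(Δφ/2)+cosφ1·cosφ2·sin²(Δλ/2)=0.3893527782; c=2·atan2(√a, √(1-a))=1.347654703; dist=6371·c=8585.908 ≈ 8585.9 km; running total=24203.6 km
Leg 2 bearing: y=sinΔλ·cosφ2=-0.87990156, x=cosφ1·sinφ2-sinφ1·cosφ2·cosΔλ=-0.42047833; θ=atan2(y, x)=-115.5417° <0 so +360° → 244.4583° ≈ 244.5°
Leg 3: φ1=-0.4578941, φ2=0.9728430, Δφ=1.4307371, Δλ=0.1683143 rad; a=sin²(Δφ/2)+cosφ1·cosφ2·sin²(Δλ/2)=0.4337670474; c=2·atan2(√a, √(1-a))=1.437939929; dist=6371·c=9161.115 ≈ 9161.1 km; running total=33364.7 km
Leg 3 bearing: y=sinΔλ·cosφ2=0.09430614, x=cosφ1·sinφ2-sinφ1·cosφ2·cosΔλ=0.98669100; θ=atan2(y, x)=5.4596° ≈ 5.5°
Leg 4: φ1=0.9728430, φ2=-0.5576676, Δφ=-1.5305106, Δλ=1.3650988 rad; a=sin²(Δφ/2)+cosφ1·cosφ2·sin²(Δλ/2)=0.6699116418; c=2·atan2(√a, √(1-a))=1.917525320; dist=6371·c=12216.554 ≈ 12216.6 km; running total=45581.3 km
Leg 4 bearing: y=sinΔλ·cosφ2=0.83060448, x=cosφ1·sinφ2-sinφ1·cosφ2·cosΔλ=-0.44115341; θ=atan2(y, x)=117.9738° ≈ 118.0°

Leg 1: dist=15617.7 km, bearing=135.7°
Leg 2: dist=8585.9 km, bearing=244.5°
Leg 3: dist=9161.1 km, bearing=5.5°
Leg 4: dist=12216.6 km, bearing=118.0°
Total: 45581.3 km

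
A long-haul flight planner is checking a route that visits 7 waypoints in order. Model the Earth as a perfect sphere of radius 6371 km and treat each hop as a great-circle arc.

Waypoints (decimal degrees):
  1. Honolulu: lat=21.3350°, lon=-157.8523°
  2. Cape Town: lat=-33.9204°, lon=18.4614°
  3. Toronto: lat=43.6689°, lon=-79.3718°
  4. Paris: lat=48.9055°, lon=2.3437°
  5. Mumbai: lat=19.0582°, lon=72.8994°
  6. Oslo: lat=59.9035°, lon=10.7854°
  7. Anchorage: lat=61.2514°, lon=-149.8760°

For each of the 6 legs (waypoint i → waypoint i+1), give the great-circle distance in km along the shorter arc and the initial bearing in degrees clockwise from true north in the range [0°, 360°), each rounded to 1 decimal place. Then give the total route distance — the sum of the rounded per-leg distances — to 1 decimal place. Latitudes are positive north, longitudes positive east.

Leg 1: φ1=0.3723660, φ2=-0.5920227, Δφ=-0.9643887, Δλ=3.0772546 rad; a=sin²(Δφ/2)+cosφ1·cosφ2·sin²(Δλ/2)=0.9871865539; c=2·atan2(√a, √(1-a))=2.914713378; dist=6371·c=18569.639 ≈ 18569.6 km; running total=18569.6 km
Leg 1 bearing: y=sinΔλ·cosφ2=0.05335179, x=cosφ1·sinφ2-sinφ1·cosφ2·cosΔλ=-0.21851918; θ=atan2(y, x)=166.2796° ≈ 166.3°
Leg 2: φ1=-0.5920227, φ2=0.7621661, Δφ=1.3541887, Δλ=-1.7075115 rad; a=sin²(Δφ/2)+cosφ1·cosφ2·sin²(Δλ/2)=0.7335638789; c=2·atan2(√a, √(1-a))=2.056835862; dist=6371·c=13104.101 ≈ 13104.1 km; running total=31673.7 km
Leg 2 bearing: y=sinΔλ·cosφ2=-0.71659257, x=cosφ1·sinφ2-sinφ1·cosφ2·cosΔλ=0.51796404; θ=atan2(y, x)=-54.1400° <0 so +360° → 305.8600° ≈ 305.9°
Leg 3: φ1=0.7621661, φ2=0.8535620, Δφ=0.0913959, Δλ=1.4262045 rad; a=sin²(Δφ/2)+cosφ1·cosφ2·sin²(Δλ/2)=0.2055604777; c=2·atan2(√a, √(1-a))=0.941125129; dist=6371·c=5995.908 ≈ 5995.9 km; running total=37669.6 km
Leg 3 bearing: y=sinΔλ·cosφ2=0.65044382, x=cosφ1·sinφ2-sinφ1·cosφ2·cosΔλ=0.47973358; θ=atan2(y, x)=53.5894° ≈ 53.6°
Leg 4: φ1=0.8535620, φ2=0.3326283, Δφ=-0.5209337, Δλ=1.2314293 rad; a=sin²(Δφ/2)+cosφ1·cosφ2·sin²(Δλ/2)=0.2735516463; c=2·atan2(√a, √(1-a))=1.100784637; dist=6371·c=7013.099 ≈ 7013.1 km; running total=44682.7 km
Leg 4 bearing: y=sinΔλ·cosφ2=0.89127914, x=cosφ1·sinφ2-sinφ1·cosφ2·cosΔλ=-0.02249576; θ=atan2(y, x)=91.4458° ≈ 91.4°
Leg 5: φ1=0.3326283, φ2=1.0455133, Δφ=0.7128850, Δλ=-1.0840938 rad; a=sin²(Δφ/2)+cosφ1·cosφ2·sin²(Δλ/2)=0.2479051745; c=2·atan2(√a, √(1-a))=1.042352965; dist=6371·c=6640.831 ≈ 6640.8 km; running total=51323.5 km
Leg 5 bearing: y=sinΔλ·cosφ2=-0.44322857, x=cosφ1·sinφ2-sinφ1·cosφ2·cosΔλ=0.74117557; θ=atan2(y, x)=-30.8797° <0 so +360° → 329.1203° ≈ 329.1°
Leg 6: φ1=1.0455133, φ2=1.0690386, Δφ=0.0235253, Δλ=-2.8040704 rad; a=sin²(Δφ/2)+cosφ1·cosφ2·sin²(Δλ/2)=0.2345191649; c=2·atan2(√a, √(1-a))=1.011061311; dist=6371·c=6441.472 ≈ 6441.5 km; running total=57765.0 km
Leg 6 bearing: y=sinΔλ·cosφ2=-0.15927241, x=cosφ1·sinφ2-sinφ1·cosφ2·cosΔλ=0.83229322; θ=atan2(y, x)=-10.8335° <0 so +360° → 349.1665° ≈ 349.2°

Leg 1: dist=18569.6 km, bearing=166.3°
Leg 2: dist=13104.1 km, bearing=305.9°
Leg 3: dist=5995.9 km, bearing=53.6°
Leg 4: dist=7013.1 km, bearing=91.4°
Leg 5: dist=6640.8 km, bearing=329.1°
Leg 6: dist=6441.5 km, bearing=349.2°
Total: 57765.0 km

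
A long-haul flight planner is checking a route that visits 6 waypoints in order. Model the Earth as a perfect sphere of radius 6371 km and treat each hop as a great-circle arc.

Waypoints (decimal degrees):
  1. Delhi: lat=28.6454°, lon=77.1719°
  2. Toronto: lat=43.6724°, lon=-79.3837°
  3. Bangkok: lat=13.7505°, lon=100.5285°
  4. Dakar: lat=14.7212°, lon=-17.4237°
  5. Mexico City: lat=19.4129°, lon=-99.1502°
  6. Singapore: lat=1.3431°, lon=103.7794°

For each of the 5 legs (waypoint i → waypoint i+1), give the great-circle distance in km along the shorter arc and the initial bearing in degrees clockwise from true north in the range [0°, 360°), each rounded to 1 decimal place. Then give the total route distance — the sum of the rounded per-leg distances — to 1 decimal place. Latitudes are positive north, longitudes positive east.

Leg 1: dist=11626.2 km, bearing=342.7°
Leg 2: dist=13629.9 km, bearing=0.1°
Leg 3: dist=12490.6 km, bearing=292.5°
Leg 4: dist=8622.3 km, bearing=287.1°
Leg 5: dist=16610.7 km, bearing=310.1°
Total: 62979.7 km

Leg 1: φ1=0.4999565, φ2=0.7622272, Δφ=0.2622706, Δλ=-2.7324107 rad; a=sin²(Δφ/2)+cosφ1·cosφ2·sin²(Δλ/2)=0.6256673108; c=2·atan2(√a, √(1-a))=1.824855219; dist=6371·c=11626.153 ≈ 11626.2 km; running total=11626.2 km
Leg 1 bearing: y=sinΔλ·cosφ2=-0.28777134, x=cosφ1·sinφ2-sinφ1·cosφ2·cosΔλ=0.92413125; θ=atan2(y, x)=-17.2964° <0 so +360° → 342.7036° ≈ 342.7°
Leg 2: φ1=0.7622272, φ2=0.2399915, Δφ=-0.5222357, Δλ=3.1400603 rad; a=sin²(Δφ/2)+cosφ1·cosφ2·sin²(Δλ/2)=0.7692166027; c=2·atan2(√a, √(1-a))=2.139373004; dist=6371·c=13629.945 ≈ 13629.9 km; running total=25256.1 km
Leg 2 bearing: y=sinΔλ·cosφ2=0.00148848, x=cosφ1·sinφ2-sinφ1·cosφ2·cosΔλ=0.84266688; θ=atan2(y, x)=0.1012° ≈ 0.1°
Leg 3: φ1=0.2399915, φ2=0.2569334, Δφ=0.0169419, Δλ=-2.0586542 rad; a=sin²(Δφ/2)+cosφ1·cosφ2·sin²(Δλ/2)=0.6899765719; c=2·atan2(√a, √(1-a))=1.960541968; dist=6371·c=12490.613 ≈ 12490.6 km; running total=37746.7 km
Leg 3 bearing: y=sinΔλ·cosφ2=-0.85434228, x=cosφ1·sinφ2-sinφ1·cosφ2·cosΔλ=0.35459113; θ=atan2(y, x)=-67.4593° <0 so +360° → 292.5407° ≈ 292.5°
Leg 4: φ1=0.2569334, φ2=0.3388190, Δφ=0.0818856, Δλ=-1.4263965 rad; a=sin²(Δφ/2)+cosφ1·cosφ2·sin²(Δλ/2)=0.3921380762; c=2·atan2(√a, √(1-a))=1.353363256; dist=6371·c=8622.277 ≈ 8622.3 km; running total=46369.0 km
Leg 4 bearing: y=sinΔλ·cosφ2=-0.93333199, x=cosφ1·sinφ2-sinφ1·cosφ2·cosΔλ=0.28697494; θ=atan2(y, x)=-72.9087° <0 so +360° → 287.0913° ≈ 287.1°
Leg 5: φ1=0.3388190, φ2=0.0234415, Δφ=-0.3153775, Δλ=3.5417897 rad; a=sin²(Δφ/2)+cosφ1·cosφ2·sin²(Δλ/2)=0.9302975237; c=2·atan2(√a, √(1-a))=2.607233235; dist=6371·c=16610.683 ≈ 16610.7 km; running total=62979.7 km
Leg 5 bearing: y=sinΔλ·cosφ2=-0.38949276, x=cosφ1·sinφ2-sinφ1·cosφ2·cosΔλ=0.32813344; θ=atan2(y, x)=-49.8871° <0 so +360° → 310.1129° ≈ 310.1°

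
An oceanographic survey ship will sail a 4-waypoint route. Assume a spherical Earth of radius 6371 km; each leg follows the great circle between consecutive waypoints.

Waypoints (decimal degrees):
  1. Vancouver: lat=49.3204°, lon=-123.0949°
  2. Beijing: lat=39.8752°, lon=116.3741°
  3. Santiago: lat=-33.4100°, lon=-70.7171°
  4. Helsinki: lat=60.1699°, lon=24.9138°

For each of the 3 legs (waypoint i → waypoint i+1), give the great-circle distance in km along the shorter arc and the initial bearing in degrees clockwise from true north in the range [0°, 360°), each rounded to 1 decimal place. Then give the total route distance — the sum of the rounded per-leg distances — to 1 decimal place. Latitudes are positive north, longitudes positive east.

Leg 1: φ1=0.8608034, φ2=0.6959535, Δφ=-0.1648498, Δλ=4.1795225 rad; a=sin²(Δφ/2)+cosφ1·cosφ2·sin²(Δλ/2)=0.3839613199; c=2·atan2(√a, √(1-a))=1.336583516; dist=6371·c=8515.374 ≈ 8515.4 km; running total=8515.4 km
Leg 1 bearing: y=sinΔλ·cosφ2=-0.66104019, x=cosφ1·sinφ2-sinφ1·cosφ2·cosΔλ=0.71355866; θ=atan2(y, x)=-42.8120° <0 so +360° → 317.1880° ≈ 317.2°
Leg 2: φ1=0.6959535, φ2=-0.5831145, Δφ=-1.2790680, Δλ=-3.2653574 rad; a=sin²(Δφ/2)+cosφ1·cosφ2·sin²(Δλ/2)=0.9943701186; c=2·atan2(√a, √(1-a))=2.991386416; dist=6371·c=19058.123 ≈ 19058.1 km; running total=27573.5 km
Leg 2 bearing: y=sinΔλ·cosφ2=0.10304933, x=cosφ1·sinφ2-sinφ1·cosφ2·cosΔλ=0.10850613; θ=atan2(y, x)=43.5225° ≈ 43.5°
Leg 3: φ1=-0.5831145, φ2=1.0501629, Δφ=1.6332774, Δλ=1.6690741 rad; a=sin²(Δφ/2)+cosφ1·cosφ2·sin²(Δλ/2)=0.7592065121; c=2·atan2(√a, √(1-a))=2.115790402; dist=6371·c=13479.701 ≈ 13479.7 km; running total=41053.2 km
Leg 3 bearing: y=sinΔλ·cosφ2=0.49502948, x=cosφ1·sinφ2-sinφ1·cosφ2·cosΔλ=0.69727595; θ=atan2(y, x)=35.3728° ≈ 35.4°

Leg 1: dist=8515.4 km, bearing=317.2°
Leg 2: dist=19058.1 km, bearing=43.5°
Leg 3: dist=13479.7 km, bearing=35.4°
Total: 41053.2 km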